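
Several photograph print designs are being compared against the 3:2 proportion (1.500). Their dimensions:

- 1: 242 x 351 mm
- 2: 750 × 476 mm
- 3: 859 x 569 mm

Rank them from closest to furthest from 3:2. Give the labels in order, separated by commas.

Ratios: 1 = 351 / 242 ≈ 1.450; 2 = 750 / 476 ≈ 1.576; 3 = 859 / 569 ≈ 1.510.
|Δ from 1.500|: 1 0.050; 2 0.076; 3 0.010.

3, 1, 2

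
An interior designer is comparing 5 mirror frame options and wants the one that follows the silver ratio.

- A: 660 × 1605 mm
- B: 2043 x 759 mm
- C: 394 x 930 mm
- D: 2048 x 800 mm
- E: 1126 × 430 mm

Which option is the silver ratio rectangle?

A

Ratios (long/short): A ≈ 2.432; B ≈ 2.692; C ≈ 2.360; D ≈ 2.560; E ≈ 2.619.
silver ratio ≈ 2.414; option A is nearest (Δ 0.018).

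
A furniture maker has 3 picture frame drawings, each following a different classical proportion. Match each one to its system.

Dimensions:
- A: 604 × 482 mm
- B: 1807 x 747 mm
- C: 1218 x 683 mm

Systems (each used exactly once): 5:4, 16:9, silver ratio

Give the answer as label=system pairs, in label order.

A=5:4, B=silver ratio, C=16:9

A = 604/482 ≈ 1.253 → 5:4 (1.250)
B = 1807/747 ≈ 2.419 → silver ratio (2.414)
C = 1218/683 ≈ 1.783 → 16:9 (1.778)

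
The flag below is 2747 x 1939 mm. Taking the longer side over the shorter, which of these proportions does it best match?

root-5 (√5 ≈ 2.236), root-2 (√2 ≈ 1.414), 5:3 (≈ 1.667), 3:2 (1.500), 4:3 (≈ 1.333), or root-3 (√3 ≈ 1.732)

root-2

2747/1939 ≈ 1.417. Nearest candidates are root-2 (1.414, off by 0.003) and 3:2 (1.500, off by 0.083).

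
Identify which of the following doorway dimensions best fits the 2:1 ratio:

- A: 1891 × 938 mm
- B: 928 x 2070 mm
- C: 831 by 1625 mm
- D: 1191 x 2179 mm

Ratios (long/short): A ≈ 2.016; B ≈ 2.231; C ≈ 1.955; D ≈ 1.830.
2:1 ≈ 2.000; option A is nearest (Δ 0.016).

A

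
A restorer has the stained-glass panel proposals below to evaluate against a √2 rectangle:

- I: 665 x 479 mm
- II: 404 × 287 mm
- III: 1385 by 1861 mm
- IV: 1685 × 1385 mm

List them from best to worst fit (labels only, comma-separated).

II, I, III, IV

I: 665/479 ≈ 1.388 → |1.388 − 1.414| = 0.026
II: 404/287 ≈ 1.408 → |1.408 − 1.414| = 0.006
III: 1861/1385 ≈ 1.344 → |1.344 − 1.414| = 0.070
IV: 1685/1385 ≈ 1.217 → |1.217 − 1.414| = 0.197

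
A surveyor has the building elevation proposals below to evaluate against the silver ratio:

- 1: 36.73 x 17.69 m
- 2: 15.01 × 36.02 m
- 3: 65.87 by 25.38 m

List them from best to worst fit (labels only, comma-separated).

2, 3, 1

Ratios: 1 = 36.73 / 17.69 ≈ 2.076; 2 = 36.02 / 15.01 ≈ 2.400; 3 = 65.87 / 25.38 ≈ 2.595.
|Δ from 2.414|: 1 0.338; 2 0.014; 3 0.181.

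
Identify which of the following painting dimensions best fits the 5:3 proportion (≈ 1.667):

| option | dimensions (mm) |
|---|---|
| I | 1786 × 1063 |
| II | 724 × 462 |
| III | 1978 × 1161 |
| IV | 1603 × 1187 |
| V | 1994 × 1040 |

I

Target 5:3 ≈ 1.667.
I: 1.680 (Δ0.013)  II: 1.567 (Δ0.100)  III: 1.704 (Δ0.037)  IV: 1.350 (Δ0.317)  V: 1.917 (Δ0.250)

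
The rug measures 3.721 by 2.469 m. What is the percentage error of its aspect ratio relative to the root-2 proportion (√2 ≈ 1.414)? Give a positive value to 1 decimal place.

Ratio = 3.721 / 2.469 ≈ 1.5071.
Ideal root-2 ≈ 1.4142. |1.5071 − 1.4142| / 1.4142 ≈ 6.57% → 6.6%.

6.6%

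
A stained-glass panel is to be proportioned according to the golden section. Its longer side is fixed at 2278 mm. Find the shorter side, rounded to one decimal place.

golden ratio ≈ 1.61803.
Shorter side = 2278 ÷ 1.61803 ≈ 1407.885 → 1407.9 mm.

1407.9 mm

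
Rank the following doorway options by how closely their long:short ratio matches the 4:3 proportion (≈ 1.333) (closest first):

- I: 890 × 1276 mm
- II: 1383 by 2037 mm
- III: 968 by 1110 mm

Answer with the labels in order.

I, II, III

Ratios: I = 1276 / 890 ≈ 1.434; II = 2037 / 1383 ≈ 1.473; III = 1110 / 968 ≈ 1.147.
|Δ from 1.333|: I 0.101; II 0.140; III 0.186.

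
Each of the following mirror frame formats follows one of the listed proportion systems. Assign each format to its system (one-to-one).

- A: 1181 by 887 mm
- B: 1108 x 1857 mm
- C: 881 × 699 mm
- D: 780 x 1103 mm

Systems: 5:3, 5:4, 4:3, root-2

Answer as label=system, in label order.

A = 1181/887 ≈ 1.331 → 4:3 (1.333)
B = 1857/1108 ≈ 1.676 → 5:3 (1.667)
C = 881/699 ≈ 1.260 → 5:4 (1.250)
D = 1103/780 ≈ 1.414 → root-2 (1.414)

A=4:3, B=5:3, C=5:4, D=root-2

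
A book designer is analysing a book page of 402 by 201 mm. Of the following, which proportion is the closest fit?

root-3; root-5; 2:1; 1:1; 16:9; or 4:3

402/201 ≈ 2.000. Nearest candidates are 2:1 (2.000, off by 0.000) and 16:9 (1.778, off by 0.222).

2:1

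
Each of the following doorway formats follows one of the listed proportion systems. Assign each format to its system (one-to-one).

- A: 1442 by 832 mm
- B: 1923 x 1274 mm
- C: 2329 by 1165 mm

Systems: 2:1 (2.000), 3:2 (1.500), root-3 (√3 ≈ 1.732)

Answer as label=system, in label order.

A=root-3, B=3:2, C=2:1

A = 1442/832 ≈ 1.733 → root-3 (1.732)
B = 1923/1274 ≈ 1.509 → 3:2 (1.500)
C = 2329/1165 ≈ 1.999 → 2:1 (2.000)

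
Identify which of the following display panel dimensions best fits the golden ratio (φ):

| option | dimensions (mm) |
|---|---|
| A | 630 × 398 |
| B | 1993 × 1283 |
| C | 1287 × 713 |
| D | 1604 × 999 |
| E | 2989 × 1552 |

D

Ratios (long/short): A ≈ 1.583; B ≈ 1.553; C ≈ 1.805; D ≈ 1.606; E ≈ 1.926.
golden ratio ≈ 1.618; option D is nearest (Δ 0.012).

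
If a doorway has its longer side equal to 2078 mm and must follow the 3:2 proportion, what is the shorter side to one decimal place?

1385.3 mm

3:2 = 1.50000.
Shorter side = 2078 ÷ 1.50000 ≈ 1385.333 → 1385.3 mm.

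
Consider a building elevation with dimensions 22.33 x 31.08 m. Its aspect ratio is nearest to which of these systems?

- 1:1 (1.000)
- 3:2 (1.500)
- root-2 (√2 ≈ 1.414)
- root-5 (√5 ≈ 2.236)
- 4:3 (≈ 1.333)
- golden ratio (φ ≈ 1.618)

31.08/22.33 ≈ 1.392. Nearest candidates are root-2 (1.414, off by 0.022) and 4:3 (1.333, off by 0.059).

root-2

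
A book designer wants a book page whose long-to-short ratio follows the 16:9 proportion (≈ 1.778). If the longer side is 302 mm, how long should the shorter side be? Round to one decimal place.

169.9 mm

16:9 ≈ 1.77778.
Shorter side = 302 ÷ 1.77778 ≈ 169.875 → 169.9 mm.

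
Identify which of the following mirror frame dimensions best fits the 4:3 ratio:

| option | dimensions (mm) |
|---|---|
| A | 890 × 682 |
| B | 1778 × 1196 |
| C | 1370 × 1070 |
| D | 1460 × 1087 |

D

Target 4:3 ≈ 1.333.
A: 1.305 (Δ0.028)  B: 1.487 (Δ0.154)  C: 1.280 (Δ0.053)  D: 1.343 (Δ0.010)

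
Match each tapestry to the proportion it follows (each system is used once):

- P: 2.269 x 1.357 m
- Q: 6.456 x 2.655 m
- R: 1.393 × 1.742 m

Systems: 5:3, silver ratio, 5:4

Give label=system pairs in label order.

P=5:3, Q=silver ratio, R=5:4

P = 2.269/1.357 ≈ 1.672 → 5:3 (1.667)
Q = 6.456/2.655 ≈ 2.432 → silver ratio (2.414)
R = 1.742/1.393 ≈ 1.251 → 5:4 (1.250)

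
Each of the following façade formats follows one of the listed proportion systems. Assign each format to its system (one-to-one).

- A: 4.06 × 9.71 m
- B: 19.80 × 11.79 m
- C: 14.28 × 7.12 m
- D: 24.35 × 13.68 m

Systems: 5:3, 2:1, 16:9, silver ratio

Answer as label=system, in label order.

Ratios: A ≈ 2.392; B ≈ 1.679; C ≈ 2.006; D ≈ 1.780.
Targets: 5:3 ≈ 1.667; 2:1 ≈ 2.000; 16:9 ≈ 1.778; silver ratio ≈ 2.414.

A=silver ratio, B=5:3, C=2:1, D=16:9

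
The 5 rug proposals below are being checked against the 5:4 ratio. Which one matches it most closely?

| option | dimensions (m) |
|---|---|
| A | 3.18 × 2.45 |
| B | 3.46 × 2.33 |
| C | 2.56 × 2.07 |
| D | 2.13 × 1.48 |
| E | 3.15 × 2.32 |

Ratios (long/short): A ≈ 1.298; B ≈ 1.485; C ≈ 1.237; D ≈ 1.439; E ≈ 1.358.
5:4 ≈ 1.250; option C is nearest (Δ 0.013).

C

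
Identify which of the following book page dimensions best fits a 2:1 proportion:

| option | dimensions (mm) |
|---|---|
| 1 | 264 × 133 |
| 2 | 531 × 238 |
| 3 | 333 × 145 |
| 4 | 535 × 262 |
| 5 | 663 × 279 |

Ratios (long/short): 1 ≈ 1.985; 2 ≈ 2.231; 3 ≈ 2.297; 4 ≈ 2.042; 5 ≈ 2.376.
2:1 ≈ 2.000; option 1 is nearest (Δ 0.015).

1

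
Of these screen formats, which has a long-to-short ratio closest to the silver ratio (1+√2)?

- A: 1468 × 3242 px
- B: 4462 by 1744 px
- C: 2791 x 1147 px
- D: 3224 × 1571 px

C

Target silver ratio ≈ 2.414.
A: 2.208 (Δ0.206)  B: 2.558 (Δ0.144)  C: 2.433 (Δ0.019)  D: 2.052 (Δ0.362)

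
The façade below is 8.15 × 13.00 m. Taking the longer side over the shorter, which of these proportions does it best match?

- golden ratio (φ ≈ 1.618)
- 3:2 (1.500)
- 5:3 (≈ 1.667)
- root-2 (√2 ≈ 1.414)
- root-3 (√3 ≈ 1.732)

Ratio = 13.00 / 8.15 ≈ 1.595.
Distances: golden ratio 1.618 (Δ 0.023); 3:2 1.500 (Δ 0.095); 5:3 1.667 (Δ 0.072); root-2 1.414 (Δ 0.181); root-3 1.732 (Δ 0.137).

golden ratio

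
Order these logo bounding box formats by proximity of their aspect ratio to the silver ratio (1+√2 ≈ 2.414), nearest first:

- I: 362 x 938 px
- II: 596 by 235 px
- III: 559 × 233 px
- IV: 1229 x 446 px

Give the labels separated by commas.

I: 938/362 ≈ 2.591 → |2.591 − 2.414| = 0.177
II: 596/235 ≈ 2.536 → |2.536 − 2.414| = 0.122
III: 559/233 ≈ 2.399 → |2.399 − 2.414| = 0.015
IV: 1229/446 ≈ 2.756 → |2.756 − 2.414| = 0.342

III, II, I, IV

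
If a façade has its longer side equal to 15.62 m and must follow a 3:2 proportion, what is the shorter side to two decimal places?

10.41 m

3:2 = 1.50000.
Shorter side = 15.62 ÷ 1.50000 ≈ 10.4133 → 10.41 m.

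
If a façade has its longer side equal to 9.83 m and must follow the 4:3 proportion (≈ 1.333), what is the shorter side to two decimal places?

4:3 ≈ 1.33333.
Shorter side = 9.83 ÷ 1.33333 ≈ 7.3725 → 7.37 m.

7.37 m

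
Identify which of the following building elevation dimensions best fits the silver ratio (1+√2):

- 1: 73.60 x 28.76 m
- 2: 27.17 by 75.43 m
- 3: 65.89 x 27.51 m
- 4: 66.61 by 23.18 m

3

Ratios (long/short): 1 ≈ 2.559; 2 ≈ 2.776; 3 ≈ 2.395; 4 ≈ 2.874.
silver ratio ≈ 2.414; option 3 is nearest (Δ 0.019).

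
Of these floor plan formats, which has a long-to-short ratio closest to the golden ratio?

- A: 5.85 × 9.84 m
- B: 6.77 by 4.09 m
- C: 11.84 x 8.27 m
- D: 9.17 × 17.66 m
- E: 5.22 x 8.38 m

E

Ratios (long/short): A ≈ 1.682; B ≈ 1.655; C ≈ 1.432; D ≈ 1.926; E ≈ 1.605.
golden ratio ≈ 1.618; option E is nearest (Δ 0.013).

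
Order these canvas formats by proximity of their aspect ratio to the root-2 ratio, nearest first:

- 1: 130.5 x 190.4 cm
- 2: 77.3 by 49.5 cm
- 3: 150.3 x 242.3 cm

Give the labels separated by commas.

Ratios: 1 = 190.4 / 130.5 ≈ 1.459; 2 = 77.3 / 49.5 ≈ 1.562; 3 = 242.3 / 150.3 ≈ 1.612.
|Δ from 1.414|: 1 0.045; 2 0.148; 3 0.198.

1, 2, 3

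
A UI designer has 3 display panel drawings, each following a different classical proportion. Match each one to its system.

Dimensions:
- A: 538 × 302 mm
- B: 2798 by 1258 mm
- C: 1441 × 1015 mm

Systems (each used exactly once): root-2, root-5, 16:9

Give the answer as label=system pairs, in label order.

A=16:9, B=root-5, C=root-2

Ratios: A ≈ 1.781; B ≈ 2.224; C ≈ 1.420.
Targets: root-2 ≈ 1.414; root-5 ≈ 2.236; 16:9 ≈ 1.778.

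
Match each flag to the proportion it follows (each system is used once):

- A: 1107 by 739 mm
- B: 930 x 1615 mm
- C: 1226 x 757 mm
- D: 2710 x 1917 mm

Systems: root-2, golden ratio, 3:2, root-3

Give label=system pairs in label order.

A=3:2, B=root-3, C=golden ratio, D=root-2

A = 1107/739 ≈ 1.498 → 3:2 (1.500)
B = 1615/930 ≈ 1.737 → root-3 (1.732)
C = 1226/757 ≈ 1.620 → golden ratio (1.618)
D = 2710/1917 ≈ 1.414 → root-2 (1.414)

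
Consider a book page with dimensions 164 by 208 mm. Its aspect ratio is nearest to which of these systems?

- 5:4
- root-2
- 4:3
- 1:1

Ratio = 208 / 164 ≈ 1.268.
Distances: 5:4 1.250 (Δ 0.018); root-2 1.414 (Δ 0.146); 4:3 1.333 (Δ 0.065); 1:1 1.000 (Δ 0.268).

5:4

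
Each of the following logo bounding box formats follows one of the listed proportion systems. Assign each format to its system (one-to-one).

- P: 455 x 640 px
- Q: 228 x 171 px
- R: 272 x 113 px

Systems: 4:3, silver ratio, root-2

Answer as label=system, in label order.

Ratios: P ≈ 1.407; Q ≈ 1.333; R ≈ 2.407.
Targets: 4:3 ≈ 1.333; silver ratio ≈ 2.414; root-2 ≈ 1.414.

P=root-2, Q=4:3, R=silver ratio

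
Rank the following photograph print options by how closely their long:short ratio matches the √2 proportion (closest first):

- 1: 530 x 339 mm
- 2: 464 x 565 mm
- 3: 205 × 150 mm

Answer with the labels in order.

3, 1, 2

Ratios: 1 = 530 / 339 ≈ 1.563; 2 = 565 / 464 ≈ 1.218; 3 = 205 / 150 ≈ 1.367.
|Δ from 1.414|: 1 0.149; 2 0.196; 3 0.047.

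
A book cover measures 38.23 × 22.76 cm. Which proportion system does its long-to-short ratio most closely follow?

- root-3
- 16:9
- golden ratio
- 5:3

Ratio = 38.23 / 22.76 ≈ 1.680.
Distances: root-3 1.732 (Δ 0.052); 16:9 1.778 (Δ 0.098); golden ratio 1.618 (Δ 0.062); 5:3 1.667 (Δ 0.013).

5:3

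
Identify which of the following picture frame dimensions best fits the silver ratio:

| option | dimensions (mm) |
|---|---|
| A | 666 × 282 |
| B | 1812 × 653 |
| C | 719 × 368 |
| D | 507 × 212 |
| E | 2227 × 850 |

D

Ratios (long/short): A ≈ 2.362; B ≈ 2.775; C ≈ 1.954; D ≈ 2.392; E ≈ 2.620.
silver ratio ≈ 2.414; option D is nearest (Δ 0.022).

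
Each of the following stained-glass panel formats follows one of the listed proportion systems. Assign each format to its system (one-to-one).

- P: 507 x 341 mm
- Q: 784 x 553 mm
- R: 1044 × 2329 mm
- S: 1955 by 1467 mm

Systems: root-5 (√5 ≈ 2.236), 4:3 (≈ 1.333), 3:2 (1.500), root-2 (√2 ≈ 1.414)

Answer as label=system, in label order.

P = 507/341 ≈ 1.487 → 3:2 (1.500)
Q = 784/553 ≈ 1.418 → root-2 (1.414)
R = 2329/1044 ≈ 2.231 → root-5 (2.236)
S = 1955/1467 ≈ 1.333 → 4:3 (1.333)

P=3:2, Q=root-2, R=root-5, S=4:3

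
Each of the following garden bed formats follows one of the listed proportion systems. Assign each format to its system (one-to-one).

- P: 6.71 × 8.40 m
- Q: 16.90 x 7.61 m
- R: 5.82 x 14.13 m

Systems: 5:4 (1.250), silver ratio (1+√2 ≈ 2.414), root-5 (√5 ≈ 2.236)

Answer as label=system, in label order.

P=5:4, Q=root-5, R=silver ratio

Ratios: P ≈ 1.252; Q ≈ 2.221; R ≈ 2.428.
Targets: 5:4 ≈ 1.250; silver ratio ≈ 2.414; root-5 ≈ 2.236.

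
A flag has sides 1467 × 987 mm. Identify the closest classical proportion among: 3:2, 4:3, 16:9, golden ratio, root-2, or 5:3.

1467/987 ≈ 1.486. Nearest candidates are 3:2 (1.500, off by 0.014) and root-2 (1.414, off by 0.072).

3:2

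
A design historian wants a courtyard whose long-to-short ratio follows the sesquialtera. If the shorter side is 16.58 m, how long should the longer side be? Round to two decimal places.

24.87 m

3:2 = 1.50000.
Longer side = 16.58 × 1.50000 ≈ 24.8700 → 24.87 m.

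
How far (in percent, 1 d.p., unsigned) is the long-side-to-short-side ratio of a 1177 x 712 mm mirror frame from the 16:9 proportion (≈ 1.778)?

Ratio = 1177 / 712 ≈ 1.6531.
Ideal 16:9 ≈ 1.7778. |1.6531 − 1.7778| / 1.7778 ≈ 7.01% → 7.0%.

7.0%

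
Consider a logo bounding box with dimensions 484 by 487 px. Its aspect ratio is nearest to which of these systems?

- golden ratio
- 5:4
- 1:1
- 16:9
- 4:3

Ratio = 487 / 484 ≈ 1.006.
Distances: golden ratio 1.618 (Δ 0.612); 5:4 1.250 (Δ 0.244); 1:1 1.000 (Δ 0.006); 16:9 1.778 (Δ 0.772); 4:3 1.333 (Δ 0.327).

1:1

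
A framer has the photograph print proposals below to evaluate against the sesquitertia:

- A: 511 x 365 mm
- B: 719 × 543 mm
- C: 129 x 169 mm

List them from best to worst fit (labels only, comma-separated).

A: 511/365 ≈ 1.400 → |1.400 − 1.333| = 0.067
B: 719/543 ≈ 1.324 → |1.324 − 1.333| = 0.009
C: 169/129 ≈ 1.310 → |1.310 − 1.333| = 0.023

B, C, A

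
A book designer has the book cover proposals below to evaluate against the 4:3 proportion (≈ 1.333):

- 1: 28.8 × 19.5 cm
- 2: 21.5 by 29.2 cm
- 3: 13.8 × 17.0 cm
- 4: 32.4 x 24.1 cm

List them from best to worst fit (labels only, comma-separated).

1: 28.8/19.5 ≈ 1.477 → |1.477 − 1.333| = 0.144
2: 29.2/21.5 ≈ 1.358 → |1.358 − 1.333| = 0.025
3: 17.0/13.8 ≈ 1.232 → |1.232 − 1.333| = 0.101
4: 32.4/24.1 ≈ 1.344 → |1.344 − 1.333| = 0.011

4, 2, 3, 1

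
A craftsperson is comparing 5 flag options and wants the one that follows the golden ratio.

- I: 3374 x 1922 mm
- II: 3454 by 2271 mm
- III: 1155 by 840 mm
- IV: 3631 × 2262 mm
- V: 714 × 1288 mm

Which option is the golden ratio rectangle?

IV

Target golden ratio ≈ 1.618.
I: 1.755 (Δ0.137)  II: 1.521 (Δ0.097)  III: 1.375 (Δ0.243)  IV: 1.605 (Δ0.013)  V: 1.804 (Δ0.186)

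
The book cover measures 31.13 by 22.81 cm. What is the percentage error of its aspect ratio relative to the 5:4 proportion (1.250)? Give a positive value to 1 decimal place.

9.2%

Ratio = 31.13 / 22.81 ≈ 1.3648.
Ideal 5:4 = 1.2500. |1.3648 − 1.2500| / 1.2500 ≈ 9.18% → 9.2%.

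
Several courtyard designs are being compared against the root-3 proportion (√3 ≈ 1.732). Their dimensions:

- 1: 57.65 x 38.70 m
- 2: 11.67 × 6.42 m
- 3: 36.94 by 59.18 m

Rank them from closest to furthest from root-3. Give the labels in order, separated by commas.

1: 57.65/38.70 ≈ 1.490 → |1.490 − 1.732| = 0.242
2: 11.67/6.42 ≈ 1.818 → |1.818 − 1.732| = 0.086
3: 59.18/36.94 ≈ 1.602 → |1.602 − 1.732| = 0.130

2, 3, 1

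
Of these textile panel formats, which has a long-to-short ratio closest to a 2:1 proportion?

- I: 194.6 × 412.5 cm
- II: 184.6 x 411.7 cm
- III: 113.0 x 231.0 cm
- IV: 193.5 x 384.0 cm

Target 2:1 ≈ 2.000.
I: 2.120 (Δ0.120)  II: 2.230 (Δ0.230)  III: 2.044 (Δ0.044)  IV: 1.984 (Δ0.016)

IV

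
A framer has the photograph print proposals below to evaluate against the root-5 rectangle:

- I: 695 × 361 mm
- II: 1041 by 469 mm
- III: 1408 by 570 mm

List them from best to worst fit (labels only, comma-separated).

Ratios: I = 695 / 361 ≈ 1.925; II = 1041 / 469 ≈ 2.220; III = 1408 / 570 ≈ 2.470.
|Δ from 2.236|: I 0.311; II 0.016; III 0.234.

II, III, I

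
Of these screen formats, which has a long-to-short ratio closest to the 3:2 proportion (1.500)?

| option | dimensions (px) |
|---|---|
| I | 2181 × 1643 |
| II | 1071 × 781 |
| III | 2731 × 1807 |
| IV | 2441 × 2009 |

Target 3:2 ≈ 1.500.
I: 1.327 (Δ0.173)  II: 1.371 (Δ0.129)  III: 1.511 (Δ0.011)  IV: 1.215 (Δ0.285)

III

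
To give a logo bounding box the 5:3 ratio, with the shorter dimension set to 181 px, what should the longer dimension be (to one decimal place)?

301.7 px

5:3 ≈ 1.66667.
Longer side = 181 × 1.66667 ≈ 301.667 → 301.7 px.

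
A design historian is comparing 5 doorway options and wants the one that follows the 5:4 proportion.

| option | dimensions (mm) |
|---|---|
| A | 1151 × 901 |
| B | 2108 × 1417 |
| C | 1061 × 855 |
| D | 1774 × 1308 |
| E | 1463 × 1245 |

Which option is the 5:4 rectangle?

C

Target 5:4 ≈ 1.250.
A: 1.277 (Δ0.027)  B: 1.488 (Δ0.238)  C: 1.241 (Δ0.009)  D: 1.356 (Δ0.106)  E: 1.175 (Δ0.075)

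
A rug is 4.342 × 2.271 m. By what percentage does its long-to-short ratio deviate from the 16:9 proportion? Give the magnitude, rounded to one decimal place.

7.5%

Ratio = 4.342 / 2.271 ≈ 1.9119.
Ideal 16:9 ≈ 1.7778. |1.9119 − 1.7778| / 1.7778 ≈ 7.54% → 7.5%.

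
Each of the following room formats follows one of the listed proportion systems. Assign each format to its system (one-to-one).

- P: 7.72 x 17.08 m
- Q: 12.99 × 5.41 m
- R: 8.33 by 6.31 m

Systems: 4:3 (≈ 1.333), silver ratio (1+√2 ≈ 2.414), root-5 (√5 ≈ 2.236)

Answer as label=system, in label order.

P=root-5, Q=silver ratio, R=4:3

P = 17.08/7.72 ≈ 2.212 → root-5 (2.236)
Q = 12.99/5.41 ≈ 2.401 → silver ratio (2.414)
R = 8.33/6.31 ≈ 1.320 → 4:3 (1.333)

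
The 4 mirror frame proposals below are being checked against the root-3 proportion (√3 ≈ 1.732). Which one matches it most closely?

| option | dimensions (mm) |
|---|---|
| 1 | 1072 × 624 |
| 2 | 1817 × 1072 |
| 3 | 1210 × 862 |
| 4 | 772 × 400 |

1

Ratios (long/short): 1 ≈ 1.718; 2 ≈ 1.695; 3 ≈ 1.404; 4 ≈ 1.930.
root-3 ≈ 1.732; option 1 is nearest (Δ 0.014).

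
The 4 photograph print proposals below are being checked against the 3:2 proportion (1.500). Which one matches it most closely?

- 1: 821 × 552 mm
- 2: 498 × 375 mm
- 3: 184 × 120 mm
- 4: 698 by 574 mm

Ratios (long/short): 1 ≈ 1.487; 2 ≈ 1.328; 3 ≈ 1.533; 4 ≈ 1.216.
3:2 ≈ 1.500; option 1 is nearest (Δ 0.013).

1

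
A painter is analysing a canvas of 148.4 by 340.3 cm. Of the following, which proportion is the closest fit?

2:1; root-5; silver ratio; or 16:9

root-5

340.3/148.4 ≈ 2.293. Nearest candidates are root-5 (2.236, off by 0.057) and silver ratio (2.414, off by 0.121).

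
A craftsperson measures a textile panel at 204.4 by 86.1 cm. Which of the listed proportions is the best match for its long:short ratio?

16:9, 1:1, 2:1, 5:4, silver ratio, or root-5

Ratio = 204.4 / 86.1 ≈ 2.374.
Distances: 16:9 1.778 (Δ 0.596); 1:1 1.000 (Δ 1.374); 2:1 2.000 (Δ 0.374); 5:4 1.250 (Δ 1.124); silver ratio 2.414 (Δ 0.040); root-5 2.236 (Δ 0.138).

silver ratio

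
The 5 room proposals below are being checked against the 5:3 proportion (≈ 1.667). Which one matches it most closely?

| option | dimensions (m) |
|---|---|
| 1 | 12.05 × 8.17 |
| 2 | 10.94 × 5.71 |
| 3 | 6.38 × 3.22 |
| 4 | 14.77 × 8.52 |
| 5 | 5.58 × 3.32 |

Target 5:3 ≈ 1.667.
1: 1.475 (Δ0.192)  2: 1.916 (Δ0.249)  3: 1.981 (Δ0.314)  4: 1.734 (Δ0.067)  5: 1.681 (Δ0.014)

5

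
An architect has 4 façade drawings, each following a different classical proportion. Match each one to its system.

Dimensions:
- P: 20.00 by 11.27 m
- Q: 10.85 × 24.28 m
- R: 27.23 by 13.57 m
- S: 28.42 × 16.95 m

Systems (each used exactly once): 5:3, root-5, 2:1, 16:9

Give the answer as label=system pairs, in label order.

P=16:9, Q=root-5, R=2:1, S=5:3

P = 20.00/11.27 ≈ 1.775 → 16:9 (1.778)
Q = 24.28/10.85 ≈ 2.238 → root-5 (2.236)
R = 27.23/13.57 ≈ 2.007 → 2:1 (2.000)
S = 28.42/16.95 ≈ 1.677 → 5:3 (1.667)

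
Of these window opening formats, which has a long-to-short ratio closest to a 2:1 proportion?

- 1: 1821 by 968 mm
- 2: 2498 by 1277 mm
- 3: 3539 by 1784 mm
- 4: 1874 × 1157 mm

Ratios (long/short): 1 ≈ 1.881; 2 ≈ 1.956; 3 ≈ 1.984; 4 ≈ 1.620.
2:1 ≈ 2.000; option 3 is nearest (Δ 0.016).

3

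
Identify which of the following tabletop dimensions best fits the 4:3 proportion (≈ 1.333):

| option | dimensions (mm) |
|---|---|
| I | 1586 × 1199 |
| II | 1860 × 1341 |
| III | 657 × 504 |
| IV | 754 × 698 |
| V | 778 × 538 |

I

Target 4:3 ≈ 1.333.
I: 1.323 (Δ0.010)  II: 1.387 (Δ0.054)  III: 1.304 (Δ0.029)  IV: 1.080 (Δ0.253)  V: 1.446 (Δ0.113)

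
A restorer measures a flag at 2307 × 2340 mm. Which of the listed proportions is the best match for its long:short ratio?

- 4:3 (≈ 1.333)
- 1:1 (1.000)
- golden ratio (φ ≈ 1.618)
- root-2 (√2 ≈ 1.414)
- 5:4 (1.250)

Ratio = 2340 / 2307 ≈ 1.014.
Distances: 4:3 1.333 (Δ 0.319); 1:1 1.000 (Δ 0.014); golden ratio 1.618 (Δ 0.604); root-2 1.414 (Δ 0.400); 5:4 1.250 (Δ 0.236).

1:1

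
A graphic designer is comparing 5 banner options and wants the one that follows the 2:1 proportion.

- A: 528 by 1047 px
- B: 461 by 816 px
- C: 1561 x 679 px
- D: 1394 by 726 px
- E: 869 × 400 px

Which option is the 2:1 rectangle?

Ratios (long/short): A ≈ 1.983; B ≈ 1.770; C ≈ 2.299; D ≈ 1.920; E ≈ 2.172.
2:1 ≈ 2.000; option A is nearest (Δ 0.017).

A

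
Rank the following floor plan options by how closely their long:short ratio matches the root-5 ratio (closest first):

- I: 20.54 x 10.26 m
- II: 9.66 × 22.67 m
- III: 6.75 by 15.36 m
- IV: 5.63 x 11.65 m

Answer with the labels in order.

III, II, IV, I

I: 20.54/10.26 ≈ 2.002 → |2.002 − 2.236| = 0.234
II: 22.67/9.66 ≈ 2.347 → |2.347 − 2.236| = 0.111
III: 15.36/6.75 ≈ 2.276 → |2.276 − 2.236| = 0.040
IV: 11.65/5.63 ≈ 2.069 → |2.069 − 2.236| = 0.167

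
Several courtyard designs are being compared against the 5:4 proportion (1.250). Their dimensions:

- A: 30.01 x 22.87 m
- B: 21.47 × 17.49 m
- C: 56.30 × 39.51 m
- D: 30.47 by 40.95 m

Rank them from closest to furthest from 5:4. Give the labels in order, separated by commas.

B, A, D, C

A: 30.01/22.87 ≈ 1.312 → |1.312 − 1.250| = 0.062
B: 21.47/17.49 ≈ 1.228 → |1.228 − 1.250| = 0.022
C: 56.30/39.51 ≈ 1.425 → |1.425 − 1.250| = 0.175
D: 40.95/30.47 ≈ 1.344 → |1.344 − 1.250| = 0.094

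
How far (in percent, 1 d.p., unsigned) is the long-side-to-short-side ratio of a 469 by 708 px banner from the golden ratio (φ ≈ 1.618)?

6.7%

Ratio = 708 / 469 ≈ 1.5096.
Ideal golden ratio ≈ 1.6180. |1.5096 − 1.6180| / 1.6180 ≈ 6.70% → 6.7%.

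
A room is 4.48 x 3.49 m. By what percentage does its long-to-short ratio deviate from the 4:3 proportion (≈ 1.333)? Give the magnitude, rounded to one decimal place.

Ratio = 4.48 / 3.49 ≈ 1.2837.
Ideal 4:3 ≈ 1.3333. |1.2837 − 1.3333| / 1.3333 ≈ 3.72% → 3.7%.

3.7%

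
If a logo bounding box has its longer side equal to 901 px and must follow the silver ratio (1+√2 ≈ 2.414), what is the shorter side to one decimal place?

373.2 px

silver ratio ≈ 2.41421.
Shorter side = 901 ÷ 2.41421 ≈ 373.207 → 373.2 px.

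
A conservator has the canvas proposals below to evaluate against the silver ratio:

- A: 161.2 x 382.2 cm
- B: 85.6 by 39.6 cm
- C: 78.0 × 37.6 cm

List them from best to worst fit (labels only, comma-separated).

A, B, C

A: 382.2/161.2 ≈ 2.371 → |2.371 − 2.414| = 0.043
B: 85.6/39.6 ≈ 2.162 → |2.162 − 2.414| = 0.252
C: 78.0/37.6 ≈ 2.074 → |2.074 − 2.414| = 0.340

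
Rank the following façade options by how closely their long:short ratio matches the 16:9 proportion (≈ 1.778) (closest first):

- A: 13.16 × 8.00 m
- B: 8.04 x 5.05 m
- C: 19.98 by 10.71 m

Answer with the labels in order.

C, A, B

Ratios: A = 13.16 / 8.00 ≈ 1.645; B = 8.04 / 5.05 ≈ 1.592; C = 19.98 / 10.71 ≈ 1.866.
|Δ from 1.778|: A 0.133; B 0.186; C 0.088.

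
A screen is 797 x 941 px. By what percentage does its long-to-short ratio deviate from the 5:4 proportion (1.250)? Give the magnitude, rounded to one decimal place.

5.5%

Ratio = 941 / 797 ≈ 1.1807.
Ideal 5:4 = 1.2500. |1.1807 − 1.2500| / 1.2500 ≈ 5.54% → 5.5%.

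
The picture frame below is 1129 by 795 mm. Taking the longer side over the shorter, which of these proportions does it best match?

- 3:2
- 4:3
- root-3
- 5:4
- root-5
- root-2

root-2

1129/795 ≈ 1.420. Nearest candidates are root-2 (1.414, off by 0.006) and 3:2 (1.500, off by 0.080).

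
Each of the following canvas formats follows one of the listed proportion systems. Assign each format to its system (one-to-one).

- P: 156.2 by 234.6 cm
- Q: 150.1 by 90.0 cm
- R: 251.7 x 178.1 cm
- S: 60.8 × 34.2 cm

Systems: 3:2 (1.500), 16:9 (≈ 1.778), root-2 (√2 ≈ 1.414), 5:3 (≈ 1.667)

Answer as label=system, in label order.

P=3:2, Q=5:3, R=root-2, S=16:9

P = 234.6/156.2 ≈ 1.502 → 3:2 (1.500)
Q = 150.1/90.0 ≈ 1.668 → 5:3 (1.667)
R = 251.7/178.1 ≈ 1.413 → root-2 (1.414)
S = 60.8/34.2 ≈ 1.778 → 16:9 (1.778)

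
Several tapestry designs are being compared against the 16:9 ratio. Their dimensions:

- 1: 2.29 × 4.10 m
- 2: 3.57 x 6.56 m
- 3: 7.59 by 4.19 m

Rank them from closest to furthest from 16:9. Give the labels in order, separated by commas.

1, 3, 2

1: 4.10/2.29 ≈ 1.790 → |1.790 − 1.778| = 0.012
2: 6.56/3.57 ≈ 1.838 → |1.838 − 1.778| = 0.060
3: 7.59/4.19 ≈ 1.811 → |1.811 − 1.778| = 0.033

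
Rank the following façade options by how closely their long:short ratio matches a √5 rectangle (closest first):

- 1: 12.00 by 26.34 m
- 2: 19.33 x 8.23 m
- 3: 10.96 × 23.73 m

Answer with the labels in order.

1, 3, 2

Ratios: 1 = 26.34 / 12.00 ≈ 2.195; 2 = 19.33 / 8.23 ≈ 2.349; 3 = 23.73 / 10.96 ≈ 2.165.
|Δ from 2.236|: 1 0.041; 2 0.113; 3 0.071.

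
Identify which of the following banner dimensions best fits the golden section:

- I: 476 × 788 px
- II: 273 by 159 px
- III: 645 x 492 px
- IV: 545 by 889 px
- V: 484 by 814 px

Target golden ratio ≈ 1.618.
I: 1.655 (Δ0.037)  II: 1.717 (Δ0.099)  III: 1.311 (Δ0.307)  IV: 1.631 (Δ0.013)  V: 1.682 (Δ0.064)

IV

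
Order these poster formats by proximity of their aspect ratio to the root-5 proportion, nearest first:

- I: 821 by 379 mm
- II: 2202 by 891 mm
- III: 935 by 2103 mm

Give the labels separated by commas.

Ratios: I = 821 / 379 ≈ 2.166; II = 2202 / 891 ≈ 2.471; III = 2103 / 935 ≈ 2.249.
|Δ from 2.236|: I 0.070; II 0.235; III 0.013.

III, I, II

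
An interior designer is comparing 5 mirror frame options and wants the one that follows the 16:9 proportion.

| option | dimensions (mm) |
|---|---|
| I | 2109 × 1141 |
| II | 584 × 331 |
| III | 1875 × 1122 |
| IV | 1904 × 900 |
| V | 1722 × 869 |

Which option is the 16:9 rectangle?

II

Ratios (long/short): I ≈ 1.848; II ≈ 1.764; III ≈ 1.671; IV ≈ 2.116; V ≈ 1.982.
16:9 ≈ 1.778; option II is nearest (Δ 0.014).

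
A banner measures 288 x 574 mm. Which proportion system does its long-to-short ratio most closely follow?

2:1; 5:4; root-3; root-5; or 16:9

2:1

574/288 ≈ 1.993. Nearest candidates are 2:1 (2.000, off by 0.007) and 16:9 (1.778, off by 0.215).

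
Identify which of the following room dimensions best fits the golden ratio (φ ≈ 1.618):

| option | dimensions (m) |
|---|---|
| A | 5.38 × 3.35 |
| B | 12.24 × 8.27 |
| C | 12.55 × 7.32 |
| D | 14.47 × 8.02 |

Ratios (long/short): A ≈ 1.606; B ≈ 1.480; C ≈ 1.714; D ≈ 1.804.
golden ratio ≈ 1.618; option A is nearest (Δ 0.012).

A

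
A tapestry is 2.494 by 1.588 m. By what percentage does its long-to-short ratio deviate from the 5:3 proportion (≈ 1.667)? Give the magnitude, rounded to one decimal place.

5.8%

Ratio = 2.494 / 1.588 ≈ 1.5705.
Ideal 5:3 ≈ 1.6667. |1.5705 − 1.6667| / 1.6667 ≈ 5.77% → 5.8%.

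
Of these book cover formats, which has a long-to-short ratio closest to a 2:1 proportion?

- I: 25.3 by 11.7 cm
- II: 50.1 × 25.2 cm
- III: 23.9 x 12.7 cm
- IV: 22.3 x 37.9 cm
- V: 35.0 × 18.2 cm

Ratios (long/short): I ≈ 2.162; II ≈ 1.988; III ≈ 1.882; IV ≈ 1.700; V ≈ 1.923.
2:1 ≈ 2.000; option II is nearest (Δ 0.012).

II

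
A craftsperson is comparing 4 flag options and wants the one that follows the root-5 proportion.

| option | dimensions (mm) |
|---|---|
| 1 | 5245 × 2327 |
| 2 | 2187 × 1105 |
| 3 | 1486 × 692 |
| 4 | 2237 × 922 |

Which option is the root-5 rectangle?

1

Target root-5 ≈ 2.236.
1: 2.254 (Δ0.018)  2: 1.979 (Δ0.257)  3: 2.147 (Δ0.089)  4: 2.426 (Δ0.190)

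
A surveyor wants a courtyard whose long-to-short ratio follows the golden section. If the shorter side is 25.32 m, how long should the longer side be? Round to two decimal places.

golden ratio ≈ 1.61803.
Longer side = 25.32 × 1.61803 ≈ 40.9685 → 40.97 m.

40.97 m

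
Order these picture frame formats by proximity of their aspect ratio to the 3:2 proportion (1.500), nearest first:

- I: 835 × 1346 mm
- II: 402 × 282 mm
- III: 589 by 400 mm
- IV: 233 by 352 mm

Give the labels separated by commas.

Ratios: I = 1346 / 835 ≈ 1.612; II = 402 / 282 ≈ 1.426; III = 589 / 400 ≈ 1.472; IV = 352 / 233 ≈ 1.511.
|Δ from 1.500|: I 0.112; II 0.074; III 0.028; IV 0.011.

IV, III, II, I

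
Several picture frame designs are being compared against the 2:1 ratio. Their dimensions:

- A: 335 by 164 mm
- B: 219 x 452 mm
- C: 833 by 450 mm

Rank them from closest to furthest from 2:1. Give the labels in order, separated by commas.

A, B, C

Ratios: A = 335 / 164 ≈ 2.043; B = 452 / 219 ≈ 2.064; C = 833 / 450 ≈ 1.851.
|Δ from 2.000|: A 0.043; B 0.064; C 0.149.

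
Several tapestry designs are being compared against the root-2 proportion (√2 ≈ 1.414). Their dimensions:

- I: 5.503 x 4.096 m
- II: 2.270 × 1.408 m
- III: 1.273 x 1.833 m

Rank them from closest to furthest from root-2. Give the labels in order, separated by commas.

Ratios: I = 5.503 / 4.096 ≈ 1.344; II = 2.270 / 1.408 ≈ 1.612; III = 1.833 / 1.273 ≈ 1.440.
|Δ from 1.414|: I 0.070; II 0.198; III 0.026.

III, I, II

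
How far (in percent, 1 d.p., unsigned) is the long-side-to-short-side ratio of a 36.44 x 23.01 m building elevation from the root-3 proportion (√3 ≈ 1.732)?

8.6%

Ratio = 36.44 / 23.01 ≈ 1.5837.
Ideal root-3 ≈ 1.7321. |1.5837 − 1.7321| / 1.7321 ≈ 8.57% → 8.6%.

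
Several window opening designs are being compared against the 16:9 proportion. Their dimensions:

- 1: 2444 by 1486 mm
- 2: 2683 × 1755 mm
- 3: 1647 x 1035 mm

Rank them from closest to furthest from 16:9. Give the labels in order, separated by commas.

1: 2444/1486 ≈ 1.645 → |1.645 − 1.778| = 0.133
2: 2683/1755 ≈ 1.529 → |1.529 − 1.778| = 0.249
3: 1647/1035 ≈ 1.591 → |1.591 − 1.778| = 0.187

1, 3, 2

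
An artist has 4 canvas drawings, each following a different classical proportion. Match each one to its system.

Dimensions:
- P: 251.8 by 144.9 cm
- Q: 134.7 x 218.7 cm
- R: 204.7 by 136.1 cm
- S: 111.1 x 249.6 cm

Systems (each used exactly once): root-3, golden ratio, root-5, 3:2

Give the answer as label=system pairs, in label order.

P = 251.8/144.9 ≈ 1.738 → root-3 (1.732)
Q = 218.7/134.7 ≈ 1.624 → golden ratio (1.618)
R = 204.7/136.1 ≈ 1.504 → 3:2 (1.500)
S = 249.6/111.1 ≈ 2.247 → root-5 (2.236)

P=root-3, Q=golden ratio, R=3:2, S=root-5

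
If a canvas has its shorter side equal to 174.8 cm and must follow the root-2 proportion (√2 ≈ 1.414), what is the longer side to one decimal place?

247.2 cm

root-2 ≈ 1.41421.
Longer side = 174.8 × 1.41421 ≈ 247.204 → 247.2 cm.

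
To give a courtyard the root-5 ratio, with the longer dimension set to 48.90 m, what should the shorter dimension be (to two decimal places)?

21.87 m

root-5 ≈ 2.23607.
Shorter side = 48.90 ÷ 2.23607 ≈ 21.8687 → 21.87 m.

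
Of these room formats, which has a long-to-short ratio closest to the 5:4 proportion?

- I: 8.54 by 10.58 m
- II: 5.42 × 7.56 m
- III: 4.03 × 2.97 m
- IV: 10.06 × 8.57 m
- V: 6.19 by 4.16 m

Target 5:4 ≈ 1.250.
I: 1.239 (Δ0.011)  II: 1.395 (Δ0.145)  III: 1.357 (Δ0.107)  IV: 1.174 (Δ0.076)  V: 1.488 (Δ0.238)

I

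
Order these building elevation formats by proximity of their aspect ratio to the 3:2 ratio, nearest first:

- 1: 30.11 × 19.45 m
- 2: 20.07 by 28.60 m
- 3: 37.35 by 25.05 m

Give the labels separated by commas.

1: 30.11/19.45 ≈ 1.548 → |1.548 − 1.500| = 0.048
2: 28.60/20.07 ≈ 1.425 → |1.425 − 1.500| = 0.075
3: 37.35/25.05 ≈ 1.491 → |1.491 − 1.500| = 0.009

3, 1, 2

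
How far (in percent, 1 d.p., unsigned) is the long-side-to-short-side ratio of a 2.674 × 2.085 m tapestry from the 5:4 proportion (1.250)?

Ratio = 2.674 / 2.085 ≈ 1.2825.
Ideal 5:4 = 1.2500. |1.2825 − 1.2500| / 1.2500 ≈ 2.60% → 2.6%.

2.6%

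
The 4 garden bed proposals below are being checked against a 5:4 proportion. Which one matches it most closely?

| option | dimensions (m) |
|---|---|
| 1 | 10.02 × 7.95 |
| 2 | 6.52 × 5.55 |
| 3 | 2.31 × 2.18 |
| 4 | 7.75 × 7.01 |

1

Target 5:4 ≈ 1.250.
1: 1.260 (Δ0.010)  2: 1.175 (Δ0.075)  3: 1.060 (Δ0.190)  4: 1.106 (Δ0.144)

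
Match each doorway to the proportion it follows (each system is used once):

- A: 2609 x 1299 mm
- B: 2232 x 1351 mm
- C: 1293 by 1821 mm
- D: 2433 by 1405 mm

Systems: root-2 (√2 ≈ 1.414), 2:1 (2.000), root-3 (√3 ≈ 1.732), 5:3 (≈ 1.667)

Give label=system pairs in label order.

Ratios: A ≈ 2.008; B ≈ 1.652; C ≈ 1.408; D ≈ 1.732.
Targets: root-2 ≈ 1.414; 2:1 ≈ 2.000; root-3 ≈ 1.732; 5:3 ≈ 1.667.

A=2:1, B=5:3, C=root-2, D=root-3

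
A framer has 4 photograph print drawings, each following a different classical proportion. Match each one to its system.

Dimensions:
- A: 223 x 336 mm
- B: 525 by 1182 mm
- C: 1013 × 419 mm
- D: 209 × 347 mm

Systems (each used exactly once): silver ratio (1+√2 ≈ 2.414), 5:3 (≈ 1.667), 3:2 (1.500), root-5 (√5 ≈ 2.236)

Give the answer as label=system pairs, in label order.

Ratios: A ≈ 1.507; B ≈ 2.251; C ≈ 2.418; D ≈ 1.660.
Targets: silver ratio ≈ 2.414; 5:3 ≈ 1.667; 3:2 ≈ 1.500; root-5 ≈ 2.236.

A=3:2, B=root-5, C=silver ratio, D=5:3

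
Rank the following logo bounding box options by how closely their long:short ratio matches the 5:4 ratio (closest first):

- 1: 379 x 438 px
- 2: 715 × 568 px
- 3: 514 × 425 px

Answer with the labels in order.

2, 3, 1

Ratios: 1 = 438 / 379 ≈ 1.156; 2 = 715 / 568 ≈ 1.259; 3 = 514 / 425 ≈ 1.209.
|Δ from 1.250|: 1 0.094; 2 0.009; 3 0.041.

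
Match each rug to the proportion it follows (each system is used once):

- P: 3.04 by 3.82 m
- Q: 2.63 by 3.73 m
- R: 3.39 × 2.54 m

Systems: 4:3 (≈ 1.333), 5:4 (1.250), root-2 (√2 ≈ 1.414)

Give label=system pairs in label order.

P=5:4, Q=root-2, R=4:3

Ratios: P ≈ 1.257; Q ≈ 1.418; R ≈ 1.335.
Targets: 4:3 ≈ 1.333; 5:4 ≈ 1.250; root-2 ≈ 1.414.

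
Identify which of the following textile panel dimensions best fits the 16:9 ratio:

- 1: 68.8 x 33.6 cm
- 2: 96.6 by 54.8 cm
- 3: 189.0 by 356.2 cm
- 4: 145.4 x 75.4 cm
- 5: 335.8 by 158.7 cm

Ratios (long/short): 1 ≈ 2.048; 2 ≈ 1.763; 3 ≈ 1.885; 4 ≈ 1.928; 5 ≈ 2.116.
16:9 ≈ 1.778; option 2 is nearest (Δ 0.015).

2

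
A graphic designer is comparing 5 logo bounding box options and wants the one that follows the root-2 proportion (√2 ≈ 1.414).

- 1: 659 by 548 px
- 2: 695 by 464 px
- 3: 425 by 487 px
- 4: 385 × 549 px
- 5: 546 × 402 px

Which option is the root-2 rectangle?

Ratios (long/short): 1 ≈ 1.203; 2 ≈ 1.498; 3 ≈ 1.146; 4 ≈ 1.426; 5 ≈ 1.358.
root-2 ≈ 1.414; option 4 is nearest (Δ 0.012).

4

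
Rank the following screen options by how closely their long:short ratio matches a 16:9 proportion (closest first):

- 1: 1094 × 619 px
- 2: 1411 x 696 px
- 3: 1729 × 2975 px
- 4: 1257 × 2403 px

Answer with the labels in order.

1: 1094/619 ≈ 1.767 → |1.767 − 1.778| = 0.011
2: 1411/696 ≈ 2.027 → |2.027 − 1.778| = 0.249
3: 2975/1729 ≈ 1.721 → |1.721 − 1.778| = 0.057
4: 2403/1257 ≈ 1.912 → |1.912 − 1.778| = 0.134

1, 3, 4, 2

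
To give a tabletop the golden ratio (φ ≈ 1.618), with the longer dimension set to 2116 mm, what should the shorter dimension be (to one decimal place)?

1307.8 mm

golden ratio ≈ 1.61803.
Shorter side = 2116 ÷ 1.61803 ≈ 1307.763 → 1307.8 mm.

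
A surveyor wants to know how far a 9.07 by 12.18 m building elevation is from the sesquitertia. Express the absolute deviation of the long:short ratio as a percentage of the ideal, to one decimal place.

Ratio = 12.18 / 9.07 ≈ 1.3429.
Ideal 4:3 ≈ 1.3333. |1.3429 − 1.3333| / 1.3333 ≈ 0.72% → 0.7%.

0.7%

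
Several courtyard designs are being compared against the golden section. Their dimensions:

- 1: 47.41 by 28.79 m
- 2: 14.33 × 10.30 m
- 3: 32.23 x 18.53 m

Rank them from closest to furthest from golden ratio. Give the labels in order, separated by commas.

1: 47.41/28.79 ≈ 1.647 → |1.647 − 1.618| = 0.029
2: 14.33/10.30 ≈ 1.391 → |1.391 − 1.618| = 0.227
3: 32.23/18.53 ≈ 1.739 → |1.739 − 1.618| = 0.121

1, 3, 2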